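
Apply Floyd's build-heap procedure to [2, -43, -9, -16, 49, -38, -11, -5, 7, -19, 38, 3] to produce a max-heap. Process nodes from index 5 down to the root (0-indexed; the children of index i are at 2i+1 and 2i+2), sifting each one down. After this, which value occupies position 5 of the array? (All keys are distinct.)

-9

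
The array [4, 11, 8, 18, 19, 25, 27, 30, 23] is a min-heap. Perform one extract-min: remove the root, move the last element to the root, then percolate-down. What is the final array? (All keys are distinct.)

[8, 11, 23, 18, 19, 25, 27, 30]

remove root 4; move last element 23 to root → [23, 11, 8, 18, 19, 25, 27, 30]
23 vs smaller child 8 at index 2, swap → [8, 11, 23, 18, 19, 25, 27, 30]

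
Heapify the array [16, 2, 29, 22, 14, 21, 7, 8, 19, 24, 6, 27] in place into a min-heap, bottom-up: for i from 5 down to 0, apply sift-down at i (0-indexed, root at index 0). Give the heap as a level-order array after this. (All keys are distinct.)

sift down from index 5: already satisfies heap property
sift down from index 4:
  14 vs smaller child 6 at index 10, swap → [16, 2, 29, 22, 6, 21, 7, 8, 19, 24, 14, 27]
sift down from index 3:
  22 vs smaller child 8 at index 7, swap → [16, 2, 29, 8, 6, 21, 7, 22, 19, 24, 14, 27]
sift down from index 2:
  29 vs smaller child 7 at index 6, swap → [16, 2, 7, 8, 6, 21, 29, 22, 19, 24, 14, 27]
sift down from index 1: already satisfies heap property
sift down from index 0:
  16 vs smaller child 2 at index 1, swap → [2, 16, 7, 8, 6, 21, 29, 22, 19, 24, 14, 27]
  16 vs smaller child 6 at index 4, swap → [2, 6, 7, 8, 16, 21, 29, 22, 19, 24, 14, 27]
  16 vs smaller child 14 at index 10, swap → [2, 6, 7, 8, 14, 21, 29, 22, 19, 24, 16, 27]

[2, 6, 7, 8, 14, 21, 29, 22, 19, 24, 16, 27]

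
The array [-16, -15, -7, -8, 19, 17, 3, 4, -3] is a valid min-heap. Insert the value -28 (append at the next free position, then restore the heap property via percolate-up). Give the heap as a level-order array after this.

[-28, -16, -7, -8, -15, 17, 3, 4, -3, 19]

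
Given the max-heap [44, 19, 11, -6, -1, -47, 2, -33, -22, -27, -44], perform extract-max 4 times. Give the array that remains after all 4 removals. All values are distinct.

[-1, -6, -22, -33, -27, -47, -44]

extract-max #1 returns 44:
  remove root 44; move last element -44 to root → [-44, 19, 11, -6, -1, -47, 2, -33, -22, -27]
  -44 vs larger child 19 at index 1, swap → [19, -44, 11, -6, -1, -47, 2, -33, -22, -27]
  -44 vs larger child -1 at index 4, swap → [19, -1, 11, -6, -44, -47, 2, -33, -22, -27]
  -44 vs only child -27 at index 9, swap → [19, -1, 11, -6, -27, -47, 2, -33, -22, -44]
extract-max #2 returns 19:
  remove root 19; move last element -44 to root → [-44, -1, 11, -6, -27, -47, 2, -33, -22]
  -44 vs larger child 11 at index 2, swap → [11, -1, -44, -6, -27, -47, 2, -33, -22]
  -44 vs larger child 2 at index 6, swap → [11, -1, 2, -6, -27, -47, -44, -33, -22]
extract-max #3 returns 11:
  remove root 11; move last element -22 to root → [-22, -1, 2, -6, -27, -47, -44, -33]
  -22 vs larger child 2 at index 2, swap → [2, -1, -22, -6, -27, -47, -44, -33]
extract-max #4 returns 2:
  remove root 2; move last element -33 to root → [-33, -1, -22, -6, -27, -47, -44]
  -33 vs larger child -1 at index 1, swap → [-1, -33, -22, -6, -27, -47, -44]
  -33 vs larger child -6 at index 3, swap → [-1, -6, -22, -33, -27, -47, -44]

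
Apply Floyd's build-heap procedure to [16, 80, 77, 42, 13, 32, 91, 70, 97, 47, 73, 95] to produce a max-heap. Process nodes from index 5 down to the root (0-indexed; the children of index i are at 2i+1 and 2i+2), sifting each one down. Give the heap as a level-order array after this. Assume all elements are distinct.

sift down from index 5:
  32 vs only child 95 at index 11, swap → [16, 80, 77, 42, 13, 95, 91, 70, 97, 47, 73, 32]
sift down from index 4:
  13 vs larger child 73 at index 10, swap → [16, 80, 77, 42, 73, 95, 91, 70, 97, 47, 13, 32]
sift down from index 3:
  42 vs larger child 97 at index 8, swap → [16, 80, 77, 97, 73, 95, 91, 70, 42, 47, 13, 32]
sift down from index 2:
  77 vs larger child 95 at index 5, swap → [16, 80, 95, 97, 73, 77, 91, 70, 42, 47, 13, 32]
sift down from index 1:
  80 vs larger child 97 at index 3, swap → [16, 97, 95, 80, 73, 77, 91, 70, 42, 47, 13, 32]
sift down from index 0:
  16 vs larger child 97 at index 1, swap → [97, 16, 95, 80, 73, 77, 91, 70, 42, 47, 13, 32]
  16 vs larger child 80 at index 3, swap → [97, 80, 95, 16, 73, 77, 91, 70, 42, 47, 13, 32]
  16 vs larger child 70 at index 7, swap → [97, 80, 95, 70, 73, 77, 91, 16, 42, 47, 13, 32]

[97, 80, 95, 70, 73, 77, 91, 16, 42, 47, 13, 32]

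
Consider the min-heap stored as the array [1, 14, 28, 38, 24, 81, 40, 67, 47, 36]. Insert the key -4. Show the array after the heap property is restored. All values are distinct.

append -4 at index 10 → [1, 14, 28, 38, 24, 81, 40, 67, 47, 36, -4]
-4 < parent 24 at index 4, swap → [1, 14, 28, 38, -4, 81, 40, 67, 47, 36, 24]
-4 < parent 14 at index 1, swap → [1, -4, 28, 38, 14, 81, 40, 67, 47, 36, 24]
-4 < parent 1 at index 0, swap → [-4, 1, 28, 38, 14, 81, 40, 67, 47, 36, 24]

[-4, 1, 28, 38, 14, 81, 40, 67, 47, 36, 24]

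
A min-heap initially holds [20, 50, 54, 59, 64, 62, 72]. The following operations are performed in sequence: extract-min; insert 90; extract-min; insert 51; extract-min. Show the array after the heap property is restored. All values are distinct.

[54, 59, 62, 72, 64, 90]

extract-min → returns 20:
  remove root 20; move last element 72 to root → [72, 50, 54, 59, 64, 62]
  72 vs smaller child 50 at index 1, swap → [50, 72, 54, 59, 64, 62]
  72 vs smaller child 59 at index 3, swap → [50, 59, 54, 72, 64, 62]
insert 90:
  append 90 at index 6 → [50, 59, 54, 72, 64, 62, 90] (no swap needed)
extract-min → returns 50:
  remove root 50; move last element 90 to root → [90, 59, 54, 72, 64, 62]
  90 vs smaller child 54 at index 2, swap → [54, 59, 90, 72, 64, 62]
  90 vs only child 62 at index 5, swap → [54, 59, 62, 72, 64, 90]
insert 51:
  append 51 at index 6 → [54, 59, 62, 72, 64, 90, 51]
  51 < parent 62 at index 2, swap → [54, 59, 51, 72, 64, 90, 62]
  51 < parent 54 at index 0, swap → [51, 59, 54, 72, 64, 90, 62]
extract-min → returns 51:
  remove root 51; move last element 62 to root → [62, 59, 54, 72, 64, 90]
  62 vs smaller child 54 at index 2, swap → [54, 59, 62, 72, 64, 90]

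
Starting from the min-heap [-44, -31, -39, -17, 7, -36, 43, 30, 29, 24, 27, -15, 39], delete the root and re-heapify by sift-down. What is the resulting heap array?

[-39, -31, -36, -17, 7, -15, 43, 30, 29, 24, 27, 39]

remove root -44; move last element 39 to root → [39, -31, -39, -17, 7, -36, 43, 30, 29, 24, 27, -15]
39 vs smaller child -39 at index 2, swap → [-39, -31, 39, -17, 7, -36, 43, 30, 29, 24, 27, -15]
39 vs smaller child -36 at index 5, swap → [-39, -31, -36, -17, 7, 39, 43, 30, 29, 24, 27, -15]
39 vs only child -15 at index 11, swap → [-39, -31, -36, -17, 7, -15, 43, 30, 29, 24, 27, 39]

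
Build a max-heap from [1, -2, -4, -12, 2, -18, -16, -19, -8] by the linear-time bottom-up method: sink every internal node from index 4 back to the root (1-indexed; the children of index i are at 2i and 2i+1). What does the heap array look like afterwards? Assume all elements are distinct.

sift down from index 4:
  -12 vs larger child -8 at index 9, swap → [1, -2, -4, -8, 2, -18, -16, -19, -12]
sift down from index 3: already satisfies heap property
sift down from index 2:
  -2 vs larger child 2 at index 5, swap → [1, 2, -4, -8, -2, -18, -16, -19, -12]
sift down from index 1:
  1 vs larger child 2 at index 2, swap → [2, 1, -4, -8, -2, -18, -16, -19, -12]

[2, 1, -4, -8, -2, -18, -16, -19, -12]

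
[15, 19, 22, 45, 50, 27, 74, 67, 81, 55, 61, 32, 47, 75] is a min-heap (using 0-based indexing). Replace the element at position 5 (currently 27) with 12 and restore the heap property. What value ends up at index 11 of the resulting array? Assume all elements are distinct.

32

set index 5 from 27 to 12 → [15, 19, 22, 45, 50, 12, 74, 67, 81, 55, 61, 32, 47, 75]
12 < parent 22 at index 2, swap → [15, 19, 12, 45, 50, 22, 74, 67, 81, 55, 61, 32, 47, 75]
12 < parent 15 at index 0, swap → [12, 19, 15, 45, 50, 22, 74, 67, 81, 55, 61, 32, 47, 75]
resulting array: [12, 19, 15, 45, 50, 22, 74, 67, 81, 55, 61, 32, 47, 75]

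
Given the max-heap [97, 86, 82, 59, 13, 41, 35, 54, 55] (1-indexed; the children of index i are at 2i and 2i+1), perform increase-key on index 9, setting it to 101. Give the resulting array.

[101, 97, 82, 86, 13, 41, 35, 54, 59]

set index 9 from 55 to 101 → [97, 86, 82, 59, 13, 41, 35, 54, 101]
101 > parent 59 at index 4, swap → [97, 86, 82, 101, 13, 41, 35, 54, 59]
101 > parent 86 at index 2, swap → [97, 101, 82, 86, 13, 41, 35, 54, 59]
101 > parent 97 at index 1, swap → [101, 97, 82, 86, 13, 41, 35, 54, 59]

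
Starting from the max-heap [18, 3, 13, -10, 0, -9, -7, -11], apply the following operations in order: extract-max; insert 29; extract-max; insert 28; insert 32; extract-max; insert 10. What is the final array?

[28, 13, -7, 10, 0, -9, -11, -10, 3]

extract-max → returns 18:
  remove root 18; move last element -11 to root → [-11, 3, 13, -10, 0, -9, -7]
  -11 vs larger child 13 at index 2, swap → [13, 3, -11, -10, 0, -9, -7]
  -11 vs larger child -7 at index 6, swap → [13, 3, -7, -10, 0, -9, -11]
insert 29:
  append 29 at index 7 → [13, 3, -7, -10, 0, -9, -11, 29]
  29 > parent -10 at index 3, swap → [13, 3, -7, 29, 0, -9, -11, -10]
  29 > parent 3 at index 1, swap → [13, 29, -7, 3, 0, -9, -11, -10]
  29 > parent 13 at index 0, swap → [29, 13, -7, 3, 0, -9, -11, -10]
extract-max → returns 29:
  remove root 29; move last element -10 to root → [-10, 13, -7, 3, 0, -9, -11]
  -10 vs larger child 13 at index 1, swap → [13, -10, -7, 3, 0, -9, -11]
  -10 vs larger child 3 at index 3, swap → [13, 3, -7, -10, 0, -9, -11]
insert 28:
  append 28 at index 7 → [13, 3, -7, -10, 0, -9, -11, 28]
  28 > parent -10 at index 3, swap → [13, 3, -7, 28, 0, -9, -11, -10]
  28 > parent 3 at index 1, swap → [13, 28, -7, 3, 0, -9, -11, -10]
  28 > parent 13 at index 0, swap → [28, 13, -7, 3, 0, -9, -11, -10]
insert 32:
  append 32 at index 8 → [28, 13, -7, 3, 0, -9, -11, -10, 32]
  32 > parent 3 at index 3, swap → [28, 13, -7, 32, 0, -9, -11, -10, 3]
  32 > parent 13 at index 1, swap → [28, 32, -7, 13, 0, -9, -11, -10, 3]
  32 > parent 28 at index 0, swap → [32, 28, -7, 13, 0, -9, -11, -10, 3]
extract-max → returns 32:
  remove root 32; move last element 3 to root → [3, 28, -7, 13, 0, -9, -11, -10]
  3 vs larger child 28 at index 1, swap → [28, 3, -7, 13, 0, -9, -11, -10]
  3 vs larger child 13 at index 3, swap → [28, 13, -7, 3, 0, -9, -11, -10]
insert 10:
  append 10 at index 8 → [28, 13, -7, 3, 0, -9, -11, -10, 10]
  10 > parent 3 at index 3, swap → [28, 13, -7, 10, 0, -9, -11, -10, 3]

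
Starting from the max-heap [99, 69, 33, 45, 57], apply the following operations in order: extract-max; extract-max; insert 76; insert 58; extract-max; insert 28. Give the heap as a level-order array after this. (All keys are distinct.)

extract-max → returns 99:
  remove root 99; move last element 57 to root → [57, 69, 33, 45]
  57 vs larger child 69 at index 1, swap → [69, 57, 33, 45]
extract-max → returns 69:
  remove root 69; move last element 45 to root → [45, 57, 33]
  45 vs larger child 57 at index 1, swap → [57, 45, 33]
insert 76:
  append 76 at index 3 → [57, 45, 33, 76]
  76 > parent 45 at index 1, swap → [57, 76, 33, 45]
  76 > parent 57 at index 0, swap → [76, 57, 33, 45]
insert 58:
  append 58 at index 4 → [76, 57, 33, 45, 58]
  58 > parent 57 at index 1, swap → [76, 58, 33, 45, 57]
extract-max → returns 76:
  remove root 76; move last element 57 to root → [57, 58, 33, 45]
  57 vs larger child 58 at index 1, swap → [58, 57, 33, 45]
insert 28:
  append 28 at index 4 → [58, 57, 33, 45, 28] (no swap needed)

[58, 57, 33, 45, 28]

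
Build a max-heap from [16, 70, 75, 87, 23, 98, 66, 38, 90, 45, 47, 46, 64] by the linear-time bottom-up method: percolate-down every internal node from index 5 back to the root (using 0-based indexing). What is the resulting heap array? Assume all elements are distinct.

[98, 90, 75, 87, 47, 64, 66, 38, 70, 45, 23, 46, 16]

sift down from index 5: already satisfies heap property
sift down from index 4:
  23 vs larger child 47 at index 10, swap → [16, 70, 75, 87, 47, 98, 66, 38, 90, 45, 23, 46, 64]
sift down from index 3:
  87 vs larger child 90 at index 8, swap → [16, 70, 75, 90, 47, 98, 66, 38, 87, 45, 23, 46, 64]
sift down from index 2:
  75 vs larger child 98 at index 5, swap → [16, 70, 98, 90, 47, 75, 66, 38, 87, 45, 23, 46, 64]
sift down from index 1:
  70 vs larger child 90 at index 3, swap → [16, 90, 98, 70, 47, 75, 66, 38, 87, 45, 23, 46, 64]
  70 vs larger child 87 at index 8, swap → [16, 90, 98, 87, 47, 75, 66, 38, 70, 45, 23, 46, 64]
sift down from index 0:
  16 vs larger child 98 at index 2, swap → [98, 90, 16, 87, 47, 75, 66, 38, 70, 45, 23, 46, 64]
  16 vs larger child 75 at index 5, swap → [98, 90, 75, 87, 47, 16, 66, 38, 70, 45, 23, 46, 64]
  16 vs larger child 64 at index 12, swap → [98, 90, 75, 87, 47, 64, 66, 38, 70, 45, 23, 46, 16]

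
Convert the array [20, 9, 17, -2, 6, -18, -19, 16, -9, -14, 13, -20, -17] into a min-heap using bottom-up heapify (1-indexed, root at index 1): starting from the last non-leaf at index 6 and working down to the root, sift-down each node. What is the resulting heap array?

sift down from index 6:
  -18 vs smaller child -20 at index 12, swap → [20, 9, 17, -2, 6, -20, -19, 16, -9, -14, 13, -18, -17]
sift down from index 5:
  6 vs smaller child -14 at index 10, swap → [20, 9, 17, -2, -14, -20, -19, 16, -9, 6, 13, -18, -17]
sift down from index 4:
  -2 vs smaller child -9 at index 9, swap → [20, 9, 17, -9, -14, -20, -19, 16, -2, 6, 13, -18, -17]
sift down from index 3:
  17 vs smaller child -20 at index 6, swap → [20, 9, -20, -9, -14, 17, -19, 16, -2, 6, 13, -18, -17]
  17 vs smaller child -18 at index 12, swap → [20, 9, -20, -9, -14, -18, -19, 16, -2, 6, 13, 17, -17]
sift down from index 2:
  9 vs smaller child -14 at index 5, swap → [20, -14, -20, -9, 9, -18, -19, 16, -2, 6, 13, 17, -17]
  9 vs smaller child 6 at index 10, swap → [20, -14, -20, -9, 6, -18, -19, 16, -2, 9, 13, 17, -17]
sift down from index 1:
  20 vs smaller child -20 at index 3, swap → [-20, -14, 20, -9, 6, -18, -19, 16, -2, 9, 13, 17, -17]
  20 vs smaller child -19 at index 7, swap → [-20, -14, -19, -9, 6, -18, 20, 16, -2, 9, 13, 17, -17]

[-20, -14, -19, -9, 6, -18, 20, 16, -2, 9, 13, 17, -17]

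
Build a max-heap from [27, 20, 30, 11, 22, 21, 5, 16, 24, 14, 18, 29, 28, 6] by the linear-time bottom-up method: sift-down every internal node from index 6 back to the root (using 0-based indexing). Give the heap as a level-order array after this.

[30, 24, 29, 20, 22, 28, 6, 16, 11, 14, 18, 21, 27, 5]

sift down from index 6:
  5 vs only child 6 at index 13, swap → [27, 20, 30, 11, 22, 21, 6, 16, 24, 14, 18, 29, 28, 5]
sift down from index 5:
  21 vs larger child 29 at index 11, swap → [27, 20, 30, 11, 22, 29, 6, 16, 24, 14, 18, 21, 28, 5]
sift down from index 4: already satisfies heap property
sift down from index 3:
  11 vs larger child 24 at index 8, swap → [27, 20, 30, 24, 22, 29, 6, 16, 11, 14, 18, 21, 28, 5]
sift down from index 2: already satisfies heap property
sift down from index 1:
  20 vs larger child 24 at index 3, swap → [27, 24, 30, 20, 22, 29, 6, 16, 11, 14, 18, 21, 28, 5]
sift down from index 0:
  27 vs larger child 30 at index 2, swap → [30, 24, 27, 20, 22, 29, 6, 16, 11, 14, 18, 21, 28, 5]
  27 vs larger child 29 at index 5, swap → [30, 24, 29, 20, 22, 27, 6, 16, 11, 14, 18, 21, 28, 5]
  27 vs larger child 28 at index 12, swap → [30, 24, 29, 20, 22, 28, 6, 16, 11, 14, 18, 21, 27, 5]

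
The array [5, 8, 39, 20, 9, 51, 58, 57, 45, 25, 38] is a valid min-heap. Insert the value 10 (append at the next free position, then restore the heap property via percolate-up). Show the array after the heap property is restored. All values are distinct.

append 10 at index 11 → [5, 8, 39, 20, 9, 51, 58, 57, 45, 25, 38, 10]
10 < parent 51 at index 5, swap → [5, 8, 39, 20, 9, 10, 58, 57, 45, 25, 38, 51]
10 < parent 39 at index 2, swap → [5, 8, 10, 20, 9, 39, 58, 57, 45, 25, 38, 51]

[5, 8, 10, 20, 9, 39, 58, 57, 45, 25, 38, 51]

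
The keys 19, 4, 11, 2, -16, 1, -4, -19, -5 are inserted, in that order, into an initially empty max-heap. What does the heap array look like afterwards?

[19, 4, 11, 2, -16, 1, -4, -19, -5]

Insert 19:
  append 19 at index 0 → [19] (no swap needed)
Insert 4:
  append 4 at index 1 → [19, 4] (no swap needed)
Insert 11:
  append 11 at index 2 → [19, 4, 11] (no swap needed)
Insert 2:
  append 2 at index 3 → [19, 4, 11, 2] (no swap needed)
Insert -16:
  append -16 at index 4 → [19, 4, 11, 2, -16] (no swap needed)
Insert 1:
  append 1 at index 5 → [19, 4, 11, 2, -16, 1] (no swap needed)
Insert -4:
  append -4 at index 6 → [19, 4, 11, 2, -16, 1, -4] (no swap needed)
Insert -19:
  append -19 at index 7 → [19, 4, 11, 2, -16, 1, -4, -19] (no swap needed)
Insert -5:
  append -5 at index 8 → [19, 4, 11, 2, -16, 1, -4, -19, -5] (no swap needed)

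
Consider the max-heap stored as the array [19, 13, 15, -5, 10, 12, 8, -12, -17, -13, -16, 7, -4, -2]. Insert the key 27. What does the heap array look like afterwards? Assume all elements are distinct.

[27, 13, 19, -5, 10, 12, 15, -12, -17, -13, -16, 7, -4, -2, 8]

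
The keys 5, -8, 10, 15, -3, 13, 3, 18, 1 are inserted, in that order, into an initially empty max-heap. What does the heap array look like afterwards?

[18, 15, 13, 10, -3, 5, 3, -8, 1]

Insert 5:
  append 5 at index 0 → [5] (no swap needed)
Insert -8:
  append -8 at index 1 → [5, -8] (no swap needed)
Insert 10:
  append 10 at index 2 → [5, -8, 10]
  10 > parent 5 at index 0, swap → [10, -8, 5]
Insert 15:
  append 15 at index 3 → [10, -8, 5, 15]
  15 > parent -8 at index 1, swap → [10, 15, 5, -8]
  15 > parent 10 at index 0, swap → [15, 10, 5, -8]
Insert -3:
  append -3 at index 4 → [15, 10, 5, -8, -3] (no swap needed)
Insert 13:
  append 13 at index 5 → [15, 10, 5, -8, -3, 13]
  13 > parent 5 at index 2, swap → [15, 10, 13, -8, -3, 5]
Insert 3:
  append 3 at index 6 → [15, 10, 13, -8, -3, 5, 3] (no swap needed)
Insert 18:
  append 18 at index 7 → [15, 10, 13, -8, -3, 5, 3, 18]
  18 > parent -8 at index 3, swap → [15, 10, 13, 18, -3, 5, 3, -8]
  18 > parent 10 at index 1, swap → [15, 18, 13, 10, -3, 5, 3, -8]
  18 > parent 15 at index 0, swap → [18, 15, 13, 10, -3, 5, 3, -8]
Insert 1:
  append 1 at index 8 → [18, 15, 13, 10, -3, 5, 3, -8, 1] (no swap needed)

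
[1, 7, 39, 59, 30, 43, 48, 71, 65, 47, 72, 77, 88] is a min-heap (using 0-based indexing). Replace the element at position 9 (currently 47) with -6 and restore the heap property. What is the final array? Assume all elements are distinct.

[-6, 1, 39, 59, 7, 43, 48, 71, 65, 30, 72, 77, 88]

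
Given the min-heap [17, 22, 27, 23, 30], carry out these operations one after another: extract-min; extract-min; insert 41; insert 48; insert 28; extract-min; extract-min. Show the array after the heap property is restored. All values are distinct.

[28, 30, 48, 41]

extract-min → returns 17:
  remove root 17; move last element 30 to root → [30, 22, 27, 23]
  30 vs smaller child 22 at index 1, swap → [22, 30, 27, 23]
  30 vs only child 23 at index 3, swap → [22, 23, 27, 30]
extract-min → returns 22:
  remove root 22; move last element 30 to root → [30, 23, 27]
  30 vs smaller child 23 at index 1, swap → [23, 30, 27]
insert 41:
  append 41 at index 3 → [23, 30, 27, 41] (no swap needed)
insert 48:
  append 48 at index 4 → [23, 30, 27, 41, 48] (no swap needed)
insert 28:
  append 28 at index 5 → [23, 30, 27, 41, 48, 28] (no swap needed)
extract-min → returns 23:
  remove root 23; move last element 28 to root → [28, 30, 27, 41, 48]
  28 vs smaller child 27 at index 2, swap → [27, 30, 28, 41, 48]
extract-min → returns 27:
  remove root 27; move last element 48 to root → [48, 30, 28, 41]
  48 vs smaller child 28 at index 2, swap → [28, 30, 48, 41]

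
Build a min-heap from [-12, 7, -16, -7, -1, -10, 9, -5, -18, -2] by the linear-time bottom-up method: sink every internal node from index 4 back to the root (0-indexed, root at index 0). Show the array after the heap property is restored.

sift down from index 4:
  -1 vs only child -2 at index 9, swap → [-12, 7, -16, -7, -2, -10, 9, -5, -18, -1]
sift down from index 3:
  -7 vs smaller child -18 at index 8, swap → [-12, 7, -16, -18, -2, -10, 9, -5, -7, -1]
sift down from index 2: already satisfies heap property
sift down from index 1:
  7 vs smaller child -18 at index 3, swap → [-12, -18, -16, 7, -2, -10, 9, -5, -7, -1]
  7 vs smaller child -7 at index 8, swap → [-12, -18, -16, -7, -2, -10, 9, -5, 7, -1]
sift down from index 0:
  -12 vs smaller child -18 at index 1, swap → [-18, -12, -16, -7, -2, -10, 9, -5, 7, -1]

[-18, -12, -16, -7, -2, -10, 9, -5, 7, -1]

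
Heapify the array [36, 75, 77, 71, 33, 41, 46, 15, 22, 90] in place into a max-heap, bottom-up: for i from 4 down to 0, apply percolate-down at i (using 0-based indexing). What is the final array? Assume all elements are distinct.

[90, 75, 77, 71, 36, 41, 46, 15, 22, 33]

sift down from index 4:
  33 vs only child 90 at index 9, swap → [36, 75, 77, 71, 90, 41, 46, 15, 22, 33]
sift down from index 3: already satisfies heap property
sift down from index 2: already satisfies heap property
sift down from index 1:
  75 vs larger child 90 at index 4, swap → [36, 90, 77, 71, 75, 41, 46, 15, 22, 33]
sift down from index 0:
  36 vs larger child 90 at index 1, swap → [90, 36, 77, 71, 75, 41, 46, 15, 22, 33]
  36 vs larger child 75 at index 4, swap → [90, 75, 77, 71, 36, 41, 46, 15, 22, 33]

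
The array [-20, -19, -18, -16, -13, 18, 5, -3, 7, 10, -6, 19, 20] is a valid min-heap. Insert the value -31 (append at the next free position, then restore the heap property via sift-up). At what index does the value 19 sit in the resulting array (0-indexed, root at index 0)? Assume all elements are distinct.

11

append -31 at index 13 → [-20, -19, -18, -16, -13, 18, 5, -3, 7, 10, -6, 19, 20, -31]
-31 < parent 5 at index 6, swap → [-20, -19, -18, -16, -13, 18, -31, -3, 7, 10, -6, 19, 20, 5]
-31 < parent -18 at index 2, swap → [-20, -19, -31, -16, -13, 18, -18, -3, 7, 10, -6, 19, 20, 5]
-31 < parent -20 at index 0, swap → [-31, -19, -20, -16, -13, 18, -18, -3, 7, 10, -6, 19, 20, 5]
resulting array: [-31, -19, -20, -16, -13, 18, -18, -3, 7, 10, -6, 19, 20, 5]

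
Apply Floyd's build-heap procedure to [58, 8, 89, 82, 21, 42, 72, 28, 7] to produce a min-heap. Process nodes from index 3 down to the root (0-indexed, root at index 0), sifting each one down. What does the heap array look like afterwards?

[7, 8, 42, 28, 21, 89, 72, 58, 82]

sift down from index 3:
  82 vs smaller child 7 at index 8, swap → [58, 8, 89, 7, 21, 42, 72, 28, 82]
sift down from index 2:
  89 vs smaller child 42 at index 5, swap → [58, 8, 42, 7, 21, 89, 72, 28, 82]
sift down from index 1:
  8 vs smaller child 7 at index 3, swap → [58, 7, 42, 8, 21, 89, 72, 28, 82]
sift down from index 0:
  58 vs smaller child 7 at index 1, swap → [7, 58, 42, 8, 21, 89, 72, 28, 82]
  58 vs smaller child 8 at index 3, swap → [7, 8, 42, 58, 21, 89, 72, 28, 82]
  58 vs smaller child 28 at index 7, swap → [7, 8, 42, 28, 21, 89, 72, 58, 82]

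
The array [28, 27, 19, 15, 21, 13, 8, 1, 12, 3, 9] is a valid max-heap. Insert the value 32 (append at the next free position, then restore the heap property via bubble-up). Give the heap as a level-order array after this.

[32, 27, 28, 15, 21, 19, 8, 1, 12, 3, 9, 13]

append 32 at index 11 → [28, 27, 19, 15, 21, 13, 8, 1, 12, 3, 9, 32]
32 > parent 13 at index 5, swap → [28, 27, 19, 15, 21, 32, 8, 1, 12, 3, 9, 13]
32 > parent 19 at index 2, swap → [28, 27, 32, 15, 21, 19, 8, 1, 12, 3, 9, 13]
32 > parent 28 at index 0, swap → [32, 27, 28, 15, 21, 19, 8, 1, 12, 3, 9, 13]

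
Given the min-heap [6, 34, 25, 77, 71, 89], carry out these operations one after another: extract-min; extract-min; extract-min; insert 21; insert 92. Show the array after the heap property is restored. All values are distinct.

[21, 71, 89, 77, 92]

extract-min → returns 6:
  remove root 6; move last element 89 to root → [89, 34, 25, 77, 71]
  89 vs smaller child 25 at index 2, swap → [25, 34, 89, 77, 71]
extract-min → returns 25:
  remove root 25; move last element 71 to root → [71, 34, 89, 77]
  71 vs smaller child 34 at index 1, swap → [34, 71, 89, 77]
extract-min → returns 34:
  remove root 34; move last element 77 to root → [77, 71, 89]
  77 vs smaller child 71 at index 1, swap → [71, 77, 89]
insert 21:
  append 21 at index 3 → [71, 77, 89, 21]
  21 < parent 77 at index 1, swap → [71, 21, 89, 77]
  21 < parent 71 at index 0, swap → [21, 71, 89, 77]
insert 92:
  append 92 at index 4 → [21, 71, 89, 77, 92] (no swap needed)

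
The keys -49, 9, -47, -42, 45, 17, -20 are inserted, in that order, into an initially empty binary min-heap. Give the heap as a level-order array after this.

[-49, -42, -47, 9, 45, 17, -20]

Insert -49:
  append -49 at index 0 → [-49] (no swap needed)
Insert 9:
  append 9 at index 1 → [-49, 9] (no swap needed)
Insert -47:
  append -47 at index 2 → [-49, 9, -47] (no swap needed)
Insert -42:
  append -42 at index 3 → [-49, 9, -47, -42]
  -42 < parent 9 at index 1, swap → [-49, -42, -47, 9]
Insert 45:
  append 45 at index 4 → [-49, -42, -47, 9, 45] (no swap needed)
Insert 17:
  append 17 at index 5 → [-49, -42, -47, 9, 45, 17] (no swap needed)
Insert -20:
  append -20 at index 6 → [-49, -42, -47, 9, 45, 17, -20] (no swap needed)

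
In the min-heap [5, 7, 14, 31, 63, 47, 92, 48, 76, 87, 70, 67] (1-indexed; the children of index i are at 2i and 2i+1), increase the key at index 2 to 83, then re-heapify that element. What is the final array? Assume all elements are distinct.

[5, 31, 14, 48, 63, 47, 92, 83, 76, 87, 70, 67]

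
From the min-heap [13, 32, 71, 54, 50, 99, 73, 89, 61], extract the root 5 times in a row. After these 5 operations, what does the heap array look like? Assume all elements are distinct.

extract-min #1 returns 13:
  remove root 13; move last element 61 to root → [61, 32, 71, 54, 50, 99, 73, 89]
  61 vs smaller child 32 at index 1, swap → [32, 61, 71, 54, 50, 99, 73, 89]
  61 vs smaller child 50 at index 4, swap → [32, 50, 71, 54, 61, 99, 73, 89]
extract-min #2 returns 32:
  remove root 32; move last element 89 to root → [89, 50, 71, 54, 61, 99, 73]
  89 vs smaller child 50 at index 1, swap → [50, 89, 71, 54, 61, 99, 73]
  89 vs smaller child 54 at index 3, swap → [50, 54, 71, 89, 61, 99, 73]
extract-min #3 returns 50:
  remove root 50; move last element 73 to root → [73, 54, 71, 89, 61, 99]
  73 vs smaller child 54 at index 1, swap → [54, 73, 71, 89, 61, 99]
  73 vs smaller child 61 at index 4, swap → [54, 61, 71, 89, 73, 99]
extract-min #4 returns 54:
  remove root 54; move last element 99 to root → [99, 61, 71, 89, 73]
  99 vs smaller child 61 at index 1, swap → [61, 99, 71, 89, 73]
  99 vs smaller child 73 at index 4, swap → [61, 73, 71, 89, 99]
extract-min #5 returns 61:
  remove root 61; move last element 99 to root → [99, 73, 71, 89]
  99 vs smaller child 71 at index 2, swap → [71, 73, 99, 89]

[71, 73, 99, 89]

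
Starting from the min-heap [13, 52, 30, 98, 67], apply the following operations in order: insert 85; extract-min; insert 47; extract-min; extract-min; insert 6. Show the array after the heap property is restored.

insert 85:
  append 85 at index 5 → [13, 52, 30, 98, 67, 85] (no swap needed)
extract-min → returns 13:
  remove root 13; move last element 85 to root → [85, 52, 30, 98, 67]
  85 vs smaller child 30 at index 2, swap → [30, 52, 85, 98, 67]
insert 47:
  append 47 at index 5 → [30, 52, 85, 98, 67, 47]
  47 < parent 85 at index 2, swap → [30, 52, 47, 98, 67, 85]
extract-min → returns 30:
  remove root 30; move last element 85 to root → [85, 52, 47, 98, 67]
  85 vs smaller child 47 at index 2, swap → [47, 52, 85, 98, 67]
extract-min → returns 47:
  remove root 47; move last element 67 to root → [67, 52, 85, 98]
  67 vs smaller child 52 at index 1, swap → [52, 67, 85, 98]
insert 6:
  append 6 at index 4 → [52, 67, 85, 98, 6]
  6 < parent 67 at index 1, swap → [52, 6, 85, 98, 67]
  6 < parent 52 at index 0, swap → [6, 52, 85, 98, 67]

[6, 52, 85, 98, 67]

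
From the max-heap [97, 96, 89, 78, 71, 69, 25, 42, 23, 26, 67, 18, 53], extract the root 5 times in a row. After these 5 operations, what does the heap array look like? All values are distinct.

[69, 67, 25, 53, 26, 18, 23, 42]

extract-max #1 returns 97:
  remove root 97; move last element 53 to root → [53, 96, 89, 78, 71, 69, 25, 42, 23, 26, 67, 18]
  53 vs larger child 96 at index 1, swap → [96, 53, 89, 78, 71, 69, 25, 42, 23, 26, 67, 18]
  53 vs larger child 78 at index 3, swap → [96, 78, 89, 53, 71, 69, 25, 42, 23, 26, 67, 18]
extract-max #2 returns 96:
  remove root 96; move last element 18 to root → [18, 78, 89, 53, 71, 69, 25, 42, 23, 26, 67]
  18 vs larger child 89 at index 2, swap → [89, 78, 18, 53, 71, 69, 25, 42, 23, 26, 67]
  18 vs larger child 69 at index 5, swap → [89, 78, 69, 53, 71, 18, 25, 42, 23, 26, 67]
extract-max #3 returns 89:
  remove root 89; move last element 67 to root → [67, 78, 69, 53, 71, 18, 25, 42, 23, 26]
  67 vs larger child 78 at index 1, swap → [78, 67, 69, 53, 71, 18, 25, 42, 23, 26]
  67 vs larger child 71 at index 4, swap → [78, 71, 69, 53, 67, 18, 25, 42, 23, 26]
extract-max #4 returns 78:
  remove root 78; move last element 26 to root → [26, 71, 69, 53, 67, 18, 25, 42, 23]
  26 vs larger child 71 at index 1, swap → [71, 26, 69, 53, 67, 18, 25, 42, 23]
  26 vs larger child 67 at index 4, swap → [71, 67, 69, 53, 26, 18, 25, 42, 23]
extract-max #5 returns 71:
  remove root 71; move last element 23 to root → [23, 67, 69, 53, 26, 18, 25, 42]
  23 vs larger child 69 at index 2, swap → [69, 67, 23, 53, 26, 18, 25, 42]
  23 vs larger child 25 at index 6, swap → [69, 67, 25, 53, 26, 18, 23, 42]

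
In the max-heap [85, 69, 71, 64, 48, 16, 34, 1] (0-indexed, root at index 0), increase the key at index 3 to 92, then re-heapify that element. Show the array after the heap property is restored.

[92, 85, 71, 69, 48, 16, 34, 1]

set index 3 from 64 to 92 → [85, 69, 71, 92, 48, 16, 34, 1]
92 > parent 69 at index 1, swap → [85, 92, 71, 69, 48, 16, 34, 1]
92 > parent 85 at index 0, swap → [92, 85, 71, 69, 48, 16, 34, 1]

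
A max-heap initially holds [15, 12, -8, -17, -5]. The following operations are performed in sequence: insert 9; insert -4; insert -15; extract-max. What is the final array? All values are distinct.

insert 9:
  append 9 at index 5 → [15, 12, -8, -17, -5, 9]
  9 > parent -8 at index 2, swap → [15, 12, 9, -17, -5, -8]
insert -4:
  append -4 at index 6 → [15, 12, 9, -17, -5, -8, -4] (no swap needed)
insert -15:
  append -15 at index 7 → [15, 12, 9, -17, -5, -8, -4, -15]
  -15 > parent -17 at index 3, swap → [15, 12, 9, -15, -5, -8, -4, -17]
extract-max → returns 15:
  remove root 15; move last element -17 to root → [-17, 12, 9, -15, -5, -8, -4]
  -17 vs larger child 12 at index 1, swap → [12, -17, 9, -15, -5, -8, -4]
  -17 vs larger child -5 at index 4, swap → [12, -5, 9, -15, -17, -8, -4]

[12, -5, 9, -15, -17, -8, -4]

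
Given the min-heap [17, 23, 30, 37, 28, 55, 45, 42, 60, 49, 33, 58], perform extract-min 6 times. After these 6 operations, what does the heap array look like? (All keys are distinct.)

extract-min #1 returns 17:
  remove root 17; move last element 58 to root → [58, 23, 30, 37, 28, 55, 45, 42, 60, 49, 33]
  58 vs smaller child 23 at index 1, swap → [23, 58, 30, 37, 28, 55, 45, 42, 60, 49, 33]
  58 vs smaller child 28 at index 4, swap → [23, 28, 30, 37, 58, 55, 45, 42, 60, 49, 33]
  58 vs smaller child 33 at index 10, swap → [23, 28, 30, 37, 33, 55, 45, 42, 60, 49, 58]
extract-min #2 returns 23:
  remove root 23; move last element 58 to root → [58, 28, 30, 37, 33, 55, 45, 42, 60, 49]
  58 vs smaller child 28 at index 1, swap → [28, 58, 30, 37, 33, 55, 45, 42, 60, 49]
  58 vs smaller child 33 at index 4, swap → [28, 33, 30, 37, 58, 55, 45, 42, 60, 49]
  58 vs only child 49 at index 9, swap → [28, 33, 30, 37, 49, 55, 45, 42, 60, 58]
extract-min #3 returns 28:
  remove root 28; move last element 58 to root → [58, 33, 30, 37, 49, 55, 45, 42, 60]
  58 vs smaller child 30 at index 2, swap → [30, 33, 58, 37, 49, 55, 45, 42, 60]
  58 vs smaller child 45 at index 6, swap → [30, 33, 45, 37, 49, 55, 58, 42, 60]
extract-min #4 returns 30:
  remove root 30; move last element 60 to root → [60, 33, 45, 37, 49, 55, 58, 42]
  60 vs smaller child 33 at index 1, swap → [33, 60, 45, 37, 49, 55, 58, 42]
  60 vs smaller child 37 at index 3, swap → [33, 37, 45, 60, 49, 55, 58, 42]
  60 vs only child 42 at index 7, swap → [33, 37, 45, 42, 49, 55, 58, 60]
extract-min #5 returns 33:
  remove root 33; move last element 60 to root → [60, 37, 45, 42, 49, 55, 58]
  60 vs smaller child 37 at index 1, swap → [37, 60, 45, 42, 49, 55, 58]
  60 vs smaller child 42 at index 3, swap → [37, 42, 45, 60, 49, 55, 58]
extract-min #6 returns 37:
  remove root 37; move last element 58 to root → [58, 42, 45, 60, 49, 55]
  58 vs smaller child 42 at index 1, swap → [42, 58, 45, 60, 49, 55]
  58 vs smaller child 49 at index 4, swap → [42, 49, 45, 60, 58, 55]

[42, 49, 45, 60, 58, 55]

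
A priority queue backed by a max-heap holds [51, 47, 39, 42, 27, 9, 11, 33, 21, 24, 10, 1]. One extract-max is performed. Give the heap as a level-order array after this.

remove root 51; move last element 1 to root → [1, 47, 39, 42, 27, 9, 11, 33, 21, 24, 10]
1 vs larger child 47 at index 1, swap → [47, 1, 39, 42, 27, 9, 11, 33, 21, 24, 10]
1 vs larger child 42 at index 3, swap → [47, 42, 39, 1, 27, 9, 11, 33, 21, 24, 10]
1 vs larger child 33 at index 7, swap → [47, 42, 39, 33, 27, 9, 11, 1, 21, 24, 10]

[47, 42, 39, 33, 27, 9, 11, 1, 21, 24, 10]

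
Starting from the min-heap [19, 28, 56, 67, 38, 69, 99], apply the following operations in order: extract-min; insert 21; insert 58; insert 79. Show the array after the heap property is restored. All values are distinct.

[21, 38, 28, 58, 99, 69, 56, 67, 79]

extract-min → returns 19:
  remove root 19; move last element 99 to root → [99, 28, 56, 67, 38, 69]
  99 vs smaller child 28 at index 1, swap → [28, 99, 56, 67, 38, 69]
  99 vs smaller child 38 at index 4, swap → [28, 38, 56, 67, 99, 69]
insert 21:
  append 21 at index 6 → [28, 38, 56, 67, 99, 69, 21]
  21 < parent 56 at index 2, swap → [28, 38, 21, 67, 99, 69, 56]
  21 < parent 28 at index 0, swap → [21, 38, 28, 67, 99, 69, 56]
insert 58:
  append 58 at index 7 → [21, 38, 28, 67, 99, 69, 56, 58]
  58 < parent 67 at index 3, swap → [21, 38, 28, 58, 99, 69, 56, 67]
insert 79:
  append 79 at index 8 → [21, 38, 28, 58, 99, 69, 56, 67, 79] (no swap needed)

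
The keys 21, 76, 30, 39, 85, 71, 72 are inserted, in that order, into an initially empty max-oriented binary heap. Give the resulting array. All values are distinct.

Insert 21:
  append 21 at index 0 → [21] (no swap needed)
Insert 76:
  append 76 at index 1 → [21, 76]
  76 > parent 21 at index 0, swap → [76, 21]
Insert 30:
  append 30 at index 2 → [76, 21, 30] (no swap needed)
Insert 39:
  append 39 at index 3 → [76, 21, 30, 39]
  39 > parent 21 at index 1, swap → [76, 39, 30, 21]
Insert 85:
  append 85 at index 4 → [76, 39, 30, 21, 85]
  85 > parent 39 at index 1, swap → [76, 85, 30, 21, 39]
  85 > parent 76 at index 0, swap → [85, 76, 30, 21, 39]
Insert 71:
  append 71 at index 5 → [85, 76, 30, 21, 39, 71]
  71 > parent 30 at index 2, swap → [85, 76, 71, 21, 39, 30]
Insert 72:
  append 72 at index 6 → [85, 76, 71, 21, 39, 30, 72]
  72 > parent 71 at index 2, swap → [85, 76, 72, 21, 39, 30, 71]

[85, 76, 72, 21, 39, 30, 71]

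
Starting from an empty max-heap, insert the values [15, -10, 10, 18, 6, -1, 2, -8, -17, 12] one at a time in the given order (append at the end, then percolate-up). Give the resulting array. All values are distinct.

[18, 15, 10, -8, 12, -1, 2, -10, -17, 6]

Insert 15:
  append 15 at index 0 → [15] (no swap needed)
Insert -10:
  append -10 at index 1 → [15, -10] (no swap needed)
Insert 10:
  append 10 at index 2 → [15, -10, 10] (no swap needed)
Insert 18:
  append 18 at index 3 → [15, -10, 10, 18]
  18 > parent -10 at index 1, swap → [15, 18, 10, -10]
  18 > parent 15 at index 0, swap → [18, 15, 10, -10]
Insert 6:
  append 6 at index 4 → [18, 15, 10, -10, 6] (no swap needed)
Insert -1:
  append -1 at index 5 → [18, 15, 10, -10, 6, -1] (no swap needed)
Insert 2:
  append 2 at index 6 → [18, 15, 10, -10, 6, -1, 2] (no swap needed)
Insert -8:
  append -8 at index 7 → [18, 15, 10, -10, 6, -1, 2, -8]
  -8 > parent -10 at index 3, swap → [18, 15, 10, -8, 6, -1, 2, -10]
Insert -17:
  append -17 at index 8 → [18, 15, 10, -8, 6, -1, 2, -10, -17] (no swap needed)
Insert 12:
  append 12 at index 9 → [18, 15, 10, -8, 6, -1, 2, -10, -17, 12]
  12 > parent 6 at index 4, swap → [18, 15, 10, -8, 12, -1, 2, -10, -17, 6]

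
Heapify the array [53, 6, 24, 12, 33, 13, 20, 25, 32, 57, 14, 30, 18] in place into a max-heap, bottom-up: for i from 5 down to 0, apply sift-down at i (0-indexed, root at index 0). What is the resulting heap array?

[57, 53, 30, 32, 33, 24, 20, 25, 12, 6, 14, 13, 18]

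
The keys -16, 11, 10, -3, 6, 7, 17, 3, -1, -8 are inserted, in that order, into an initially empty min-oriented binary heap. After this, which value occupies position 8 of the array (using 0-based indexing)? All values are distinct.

Insert -16:
  append -16 at index 0 → [-16] (no swap needed)
Insert 11:
  append 11 at index 1 → [-16, 11] (no swap needed)
Insert 10:
  append 10 at index 2 → [-16, 11, 10] (no swap needed)
Insert -3:
  append -3 at index 3 → [-16, 11, 10, -3]
  -3 < parent 11 at index 1, swap → [-16, -3, 10, 11]
Insert 6:
  append 6 at index 4 → [-16, -3, 10, 11, 6] (no swap needed)
Insert 7:
  append 7 at index 5 → [-16, -3, 10, 11, 6, 7]
  7 < parent 10 at index 2, swap → [-16, -3, 7, 11, 6, 10]
Insert 17:
  append 17 at index 6 → [-16, -3, 7, 11, 6, 10, 17] (no swap needed)
Insert 3:
  append 3 at index 7 → [-16, -3, 7, 11, 6, 10, 17, 3]
  3 < parent 11 at index 3, swap → [-16, -3, 7, 3, 6, 10, 17, 11]
Insert -1:
  append -1 at index 8 → [-16, -3, 7, 3, 6, 10, 17, 11, -1]
  -1 < parent 3 at index 3, swap → [-16, -3, 7, -1, 6, 10, 17, 11, 3]
Insert -8:
  append -8 at index 9 → [-16, -3, 7, -1, 6, 10, 17, 11, 3, -8]
  -8 < parent 6 at index 4, swap → [-16, -3, 7, -1, -8, 10, 17, 11, 3, 6]
  -8 < parent -3 at index 1, swap → [-16, -8, 7, -1, -3, 10, 17, 11, 3, 6]
resulting array: [-16, -8, 7, -1, -3, 10, 17, 11, 3, 6]

3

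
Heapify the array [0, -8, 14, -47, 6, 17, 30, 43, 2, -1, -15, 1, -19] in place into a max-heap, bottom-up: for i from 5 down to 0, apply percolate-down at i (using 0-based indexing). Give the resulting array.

[43, 6, 30, 2, 0, 17, 14, -47, -8, -1, -15, 1, -19]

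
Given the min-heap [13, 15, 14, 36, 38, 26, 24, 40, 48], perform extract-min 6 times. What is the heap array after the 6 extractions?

[38, 40, 48]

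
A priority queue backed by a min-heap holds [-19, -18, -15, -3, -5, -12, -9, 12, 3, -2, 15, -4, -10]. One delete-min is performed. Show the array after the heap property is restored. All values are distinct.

[-18, -10, -15, -3, -5, -12, -9, 12, 3, -2, 15, -4]

remove root -19; move last element -10 to root → [-10, -18, -15, -3, -5, -12, -9, 12, 3, -2, 15, -4]
-10 vs smaller child -18 at index 1, swap → [-18, -10, -15, -3, -5, -12, -9, 12, 3, -2, 15, -4]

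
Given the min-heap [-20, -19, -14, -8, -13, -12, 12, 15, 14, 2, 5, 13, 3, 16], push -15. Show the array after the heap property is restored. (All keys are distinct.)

[-20, -19, -15, -8, -13, -12, -14, 15, 14, 2, 5, 13, 3, 16, 12]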